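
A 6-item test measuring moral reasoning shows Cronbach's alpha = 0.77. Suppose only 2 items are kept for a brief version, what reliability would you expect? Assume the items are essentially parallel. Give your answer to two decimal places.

Length ratio n = 2/6 = 0.3333
Apply the Spearman-Brown prophecy formula, r' = nr / [1 + (n − 1)r]:
r_new = (0.3333 × 0.77) / (1 + (0.3333 − 1) × 0.77)
r_new = 0.2566 / 0.4866 ≈ 0.5273

0.53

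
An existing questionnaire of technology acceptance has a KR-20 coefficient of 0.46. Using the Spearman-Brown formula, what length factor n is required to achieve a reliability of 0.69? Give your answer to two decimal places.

2.61

Rearranging the Spearman-Brown formula for n,
n = r_target (1 − r_old) / [ r_old (1 − r_target) ]
n = 0.69(1 − 0.46) / [0.46(1 − 0.69)]
n = 0.3726 / 0.1426 ≈ 2.6129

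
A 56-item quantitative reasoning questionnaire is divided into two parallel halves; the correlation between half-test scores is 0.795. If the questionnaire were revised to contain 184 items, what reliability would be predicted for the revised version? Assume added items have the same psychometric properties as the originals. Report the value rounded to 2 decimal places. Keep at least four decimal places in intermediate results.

Spearman-Brown correction (n = 2): r_full = 2·0.795/(1 + 0.795) = 0.8858
Then adjust to 184 items: n = 184/56 = 3.2857
r_new = n·r_full / (1 + (n − 1)·r_full) = 2.9105 / 3.0247 ≈ 0.9622

0.96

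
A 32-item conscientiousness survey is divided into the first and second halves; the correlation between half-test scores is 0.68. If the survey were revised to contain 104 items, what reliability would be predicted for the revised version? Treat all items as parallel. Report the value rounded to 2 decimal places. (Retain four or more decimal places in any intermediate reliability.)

0.93

Full-test reliability from the split-half r: r_full = 2(0.68)/(1 + 0.68) = 0.8095
Length factor from 32 to 104 items: n = 104/32 = 3.2500
r_new = n·r_full / (1 + (n − 1)·r_full) = 2.6309 / 2.8214 ≈ 0.9325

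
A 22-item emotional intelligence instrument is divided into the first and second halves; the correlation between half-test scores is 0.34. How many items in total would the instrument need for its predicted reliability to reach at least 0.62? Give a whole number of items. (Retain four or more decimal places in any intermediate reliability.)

Corrected full-test reliability: r_full = 2 × 0.34 / (1 + 0.34) ≈ 0.5075
n = r_tgt(1 − r_full) / [r_full(1 − r_tgt)] = 0.62 × 0.4925 / (0.5075 × 0.38) ≈ 1.5834
Required items = 1.5834 × 22 = 34.83, so 35 items.

35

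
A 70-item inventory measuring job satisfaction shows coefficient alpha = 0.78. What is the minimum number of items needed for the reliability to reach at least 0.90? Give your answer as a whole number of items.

Invert Spearman-Brown to solve for n:
n = r_target (1 − r_old) / [ r_old (1 − r_target) ]
n = 0.90 × (1 − 0.78) / [ 0.78 × (1 − 0.90) ]
n = 0.1980 / 0.0780 ≈ 2.5385
Items needed = n × 70 = 2.5385 × 70 ≈ 177.69 → round up to 178

178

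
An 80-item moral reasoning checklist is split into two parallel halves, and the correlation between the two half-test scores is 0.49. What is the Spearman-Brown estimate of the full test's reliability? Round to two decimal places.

The full test is twice the length of either half (n = 2).
r_full = 2(0.49) / (1 + 0.49)
r_full = 0.9800 / 1.4900 ≈ 0.6577

0.66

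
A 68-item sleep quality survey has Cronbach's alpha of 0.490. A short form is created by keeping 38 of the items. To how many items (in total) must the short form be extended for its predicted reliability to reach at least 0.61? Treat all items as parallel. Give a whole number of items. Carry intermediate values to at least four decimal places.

Short-form reliability: n = 38/68 = 0.5588; r_38 = n·r/(1+(n−1)r) ≈ 0.3493
Length factor from the short form to reach 0.61: n' = 0.61(1 − 0.3493) / [0.3493(1 − 0.61)] ≈ 2.9137
Items = 2.9137 × 38 ≈ 110.72 → 111

111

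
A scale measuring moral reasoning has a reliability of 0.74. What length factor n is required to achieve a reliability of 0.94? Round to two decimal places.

5.50

n = [0.94 × 0.26] / [0.74 × 0.06]
n = 0.2444 / 0.0444 ≈ 5.5045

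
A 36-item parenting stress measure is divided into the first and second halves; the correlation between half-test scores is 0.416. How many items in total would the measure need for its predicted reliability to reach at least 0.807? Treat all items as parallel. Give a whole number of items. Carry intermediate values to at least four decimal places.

106

r_full = 2(0.416)/(1 + 0.416) = 0.5876
n = r_tgt(1 − r_full) / [r_full(1 − r_tgt)] = 0.807 × 0.4124 / (0.5876 × 0.193) ≈ 2.9346
Items = 2.9346 × 36 ≈ 105.65 → 106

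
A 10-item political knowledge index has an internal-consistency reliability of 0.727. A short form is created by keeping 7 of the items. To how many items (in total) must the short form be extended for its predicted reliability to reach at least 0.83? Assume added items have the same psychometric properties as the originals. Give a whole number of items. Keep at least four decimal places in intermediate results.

First, r for the 7-item form: n = 7/10 = 0.7000, so r_7 = 0.7000·0.727/(1 + (0.7000 − 1)·0.727) = 0.6509
Then solve for n' with r_old = 0.6509, r_target = 0.83: n' = 0.83(1 − 0.6509)/[0.6509(1 − 0.83)] = 2.6186
Items = 2.6186 × 7 ≈ 18.33 → 19

19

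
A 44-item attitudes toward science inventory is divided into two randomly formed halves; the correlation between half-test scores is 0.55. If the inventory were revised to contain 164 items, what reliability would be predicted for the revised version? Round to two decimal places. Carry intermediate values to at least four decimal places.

0.90

First correct the split-half correlation to full-test reliability: r_full = 2 × 0.55 / (1 + 0.55) ≈ 0.7097
Then adjust to 164 items: n = 164/44 = 3.7273
r_new = n·r_full / (1 + (n − 1)·r_full) = 2.6453 / 2.9356 ≈ 0.9011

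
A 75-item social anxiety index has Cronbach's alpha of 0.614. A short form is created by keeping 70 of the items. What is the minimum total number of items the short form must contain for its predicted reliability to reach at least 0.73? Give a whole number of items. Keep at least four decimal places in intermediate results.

First, r for the 70-item form: n = 70/75 = 0.9333, so r_70 = 0.9333·0.614/(1 + (0.9333 − 1)·0.614) = 0.5975
Then solve for n' with r_old = 0.5975, r_target = 0.73: n' = 0.73(1 − 0.5975)/[0.5975(1 − 0.73)] = 1.8213
Total items = 1.8213 × 70 = 127.49, rounded up to 128.

128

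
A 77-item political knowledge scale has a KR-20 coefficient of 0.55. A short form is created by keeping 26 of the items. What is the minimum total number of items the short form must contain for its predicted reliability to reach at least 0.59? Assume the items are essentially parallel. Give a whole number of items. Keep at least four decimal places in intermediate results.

First, r for the 26-item form: n = 26/77 = 0.3377, so r_26 = 0.3377·0.55/(1 + (0.3377 − 1)·0.55) = 0.2922
Length factor from the short form to reach 0.59: n' = 0.59(1 − 0.2922) / [0.2922(1 − 0.59)] ≈ 3.4858
Items = 3.4858 × 26 ≈ 90.63 → 91

91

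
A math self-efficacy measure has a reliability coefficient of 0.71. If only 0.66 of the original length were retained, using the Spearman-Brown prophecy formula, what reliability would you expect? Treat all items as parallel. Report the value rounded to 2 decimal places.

Apply the Spearman-Brown prophecy formula, r' = nr / [1 + (n − 1)r]:
r_new = (0.66 × 0.71) / (1 + (0.66 − 1) × 0.71)
     = 0.4686 / 0.7586 = 0.6177

0.62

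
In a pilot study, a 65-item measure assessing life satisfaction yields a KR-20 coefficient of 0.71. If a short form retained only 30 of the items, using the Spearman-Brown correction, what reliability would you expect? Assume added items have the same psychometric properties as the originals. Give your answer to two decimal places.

0.53

n = 30/65 = 0.4615
By Spearman-Brown, r_new = n r / (1 + (n − 1) r).
r_new = (0.4615 × 0.71) / (1 + (0.4615 − 1) × 0.71)
r_new = 0.3277 / 0.6177 ≈ 0.5305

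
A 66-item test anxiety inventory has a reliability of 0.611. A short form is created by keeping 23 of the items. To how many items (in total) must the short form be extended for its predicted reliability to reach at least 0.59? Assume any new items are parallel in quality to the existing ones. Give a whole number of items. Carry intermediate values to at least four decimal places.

Short-form reliability: n = 23/66 = 0.3485; r_23 = n·r/(1+(n−1)r) ≈ 0.3537
Then solve for n' with r_old = 0.3537, r_target = 0.59: n' = 0.59(1 − 0.3537)/[0.3537(1 − 0.59)] = 2.6295
Total items = 2.6295 × 23 = 60.48, rounded up to 61.

61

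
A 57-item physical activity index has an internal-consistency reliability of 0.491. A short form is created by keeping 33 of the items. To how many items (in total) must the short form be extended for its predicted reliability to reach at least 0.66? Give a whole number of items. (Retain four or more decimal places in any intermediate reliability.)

Short-form reliability: n = 33/57 = 0.5789; r_33 = n·r/(1+(n−1)r) ≈ 0.3583
Length factor from the short form to reach 0.66: n' = 0.66(1 − 0.3583) / [0.3583(1 − 0.66)] ≈ 3.4766
Total items = 3.4766 × 33 = 114.73, rounded up to 115.

115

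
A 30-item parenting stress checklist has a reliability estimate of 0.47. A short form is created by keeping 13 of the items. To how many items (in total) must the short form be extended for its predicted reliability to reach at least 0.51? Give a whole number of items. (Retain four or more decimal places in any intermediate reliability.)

36

First, r for the 13-item form: n = 13/30 = 0.4333, so r_13 = 0.4333·0.47/(1 + (0.4333 − 1)·0.47) = 0.2776
Then solve for n' with r_old = 0.2776, r_target = 0.51: n' = 0.51(1 − 0.2776)/[0.2776(1 − 0.51)] = 2.7085
Total items = 2.7085 × 13 = 35.21, rounded up to 36.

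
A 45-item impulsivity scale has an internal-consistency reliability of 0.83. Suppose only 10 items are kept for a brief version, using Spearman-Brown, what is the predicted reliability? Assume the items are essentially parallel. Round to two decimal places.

0.52

The new length is 10/45 = 0.2222 times the old.
Apply the Spearman-Brown prophecy formula, r' = nr / [1 + (n − 1)r]:
r_new = (0.2222 × 0.83) / (1 + (0.2222 − 1) × 0.83)
r_new = 0.1844 / 0.3544 ≈ 0.5203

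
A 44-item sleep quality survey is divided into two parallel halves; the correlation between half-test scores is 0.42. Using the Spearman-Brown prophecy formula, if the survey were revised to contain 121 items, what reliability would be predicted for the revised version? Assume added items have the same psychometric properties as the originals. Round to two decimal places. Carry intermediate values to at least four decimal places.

0.80

Spearman-Brown correction (n = 2): r_full = 2·0.42/(1 + 0.42) = 0.5915
Then adjust to 121 items: n = 121/44 = 2.7500
r_new = n·r_full / (1 + (n − 1)·r_full) = 1.6266 / 2.0351 ≈ 0.7993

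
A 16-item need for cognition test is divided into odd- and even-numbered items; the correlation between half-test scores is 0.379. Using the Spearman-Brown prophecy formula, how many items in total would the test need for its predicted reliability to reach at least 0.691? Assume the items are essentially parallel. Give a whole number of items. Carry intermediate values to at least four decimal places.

Corrected full-test reliability: r_full = 2 × 0.379 / (1 + 0.379) ≈ 0.5497
Solve Spearman-Brown for n: n = 0.691(1 − 0.5497) / [0.5497(1 − 0.691)] = 1.8319
Items = 1.8319 × 16 ≈ 29.31 → 30

30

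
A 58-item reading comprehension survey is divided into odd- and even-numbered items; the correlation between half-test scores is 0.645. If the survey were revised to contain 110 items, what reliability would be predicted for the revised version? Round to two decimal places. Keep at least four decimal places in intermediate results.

0.87

Spearman-Brown correction (n = 2): r_full = 2·0.645/(1 + 0.645) = 0.7842
Then adjust to 110 items: n = 110/58 = 1.8966
r_new = n·r_full / (1 + (n − 1)·r_full) = 1.4873 / 1.7031 ≈ 0.8733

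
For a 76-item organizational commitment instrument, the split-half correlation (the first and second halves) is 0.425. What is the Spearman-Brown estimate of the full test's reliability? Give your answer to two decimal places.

Apply the Spearman-Brown correction with n = 2:
r_full = 2r_hh / (1 + r_hh) = 2 × 0.425 / (1 + 0.425)
       = 0.8500 / 1.4250 = 0.5965

0.60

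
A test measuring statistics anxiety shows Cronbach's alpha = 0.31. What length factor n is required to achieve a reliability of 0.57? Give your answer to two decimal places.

n = 0.57(1 − 0.31) / [0.31(1 − 0.57)]
n = 0.3933 / 0.1333 ≈ 2.9505

2.95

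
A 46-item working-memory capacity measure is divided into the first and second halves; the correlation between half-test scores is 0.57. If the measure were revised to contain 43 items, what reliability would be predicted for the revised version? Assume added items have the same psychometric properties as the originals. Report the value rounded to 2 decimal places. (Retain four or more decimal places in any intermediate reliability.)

0.71

First correct the split-half correlation to full-test reliability: r_full = 2 × 0.57 / (1 + 0.57) ≈ 0.7261
Length factor from 46 to 43 items: n = 43/46 = 0.9348
r_new = n·r_full / (1 + (n − 1)·r_full) = 0.6788 / 0.9527 ≈ 0.7125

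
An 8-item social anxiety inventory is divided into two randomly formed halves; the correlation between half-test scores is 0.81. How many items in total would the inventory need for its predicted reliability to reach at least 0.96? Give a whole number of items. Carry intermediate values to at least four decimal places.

23

r_full = 2(0.81)/(1 + 0.81) = 0.8950
Solve Spearman-Brown for n: n = 0.96(1 − 0.8950) / [0.8950(1 − 0.96)] = 2.8156
Items = 2.8156 × 8 ≈ 22.52 → 23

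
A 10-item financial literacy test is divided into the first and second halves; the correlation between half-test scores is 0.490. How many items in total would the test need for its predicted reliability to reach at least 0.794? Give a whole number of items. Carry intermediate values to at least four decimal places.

Corrected full-test reliability: r_full = 2 × 0.490 / (1 + 0.490) ≈ 0.6577
Solve Spearman-Brown for n: n = 0.794(1 − 0.6577) / [0.6577(1 − 0.794)] = 2.0060
Required items = 2.0060 × 10 = 20.06, so 21 items.

21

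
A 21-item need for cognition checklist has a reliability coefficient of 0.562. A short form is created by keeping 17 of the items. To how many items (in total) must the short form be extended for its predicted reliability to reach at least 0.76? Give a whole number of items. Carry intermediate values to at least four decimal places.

52

First, r for the 17-item form: n = 17/21 = 0.8095, so r_17 = 0.8095·0.562/(1 + (0.8095 − 1)·0.562) = 0.5095
Length factor from the short form to reach 0.76: n' = 0.76(1 − 0.5095) / [0.5095(1 − 0.76)] ≈ 3.0486
Items = 3.0486 × 17 ≈ 51.83 → 52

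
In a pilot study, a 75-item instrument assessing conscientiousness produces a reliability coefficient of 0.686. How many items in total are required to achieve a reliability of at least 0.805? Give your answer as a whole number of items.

142

Spearman-Brown solved for the length factor n:
n = r*(1 − r) / [ r (1 − r*) ]
n = 0.805 × (1 − 0.686) / [ 0.686 × (1 − 0.805) ]
n = 0.252770 / 0.133770 ≈ 1.8896
So the test needs 1.8896 × 75 ≈ 141.72 items; rounding up, 142.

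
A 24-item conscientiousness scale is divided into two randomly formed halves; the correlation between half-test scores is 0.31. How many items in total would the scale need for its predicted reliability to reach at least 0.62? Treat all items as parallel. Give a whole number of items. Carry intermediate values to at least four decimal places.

44

Corrected full-test reliability: r_full = 2 × 0.31 / (1 + 0.31) ≈ 0.4733
Solve Spearman-Brown for n: n = 0.62(1 − 0.4733) / [0.4733(1 − 0.62)] = 1.8157
Items = 1.8157 × 24 ≈ 43.58 → 44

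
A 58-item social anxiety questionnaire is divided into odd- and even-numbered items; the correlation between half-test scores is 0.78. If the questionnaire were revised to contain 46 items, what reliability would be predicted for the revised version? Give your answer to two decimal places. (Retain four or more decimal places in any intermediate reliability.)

0.85

Spearman-Brown correction (n = 2): r_full = 2·0.78/(1 + 0.78) = 0.8764
Length factor from 58 to 46 items: n = 46/58 = 0.7931
r_new = n·r_full / (1 + (n − 1)·r_full) = 0.6951 / 0.8187 ≈ 0.8490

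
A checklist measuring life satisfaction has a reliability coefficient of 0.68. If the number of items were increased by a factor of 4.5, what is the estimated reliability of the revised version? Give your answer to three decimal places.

0.905

By Spearman-Brown, r_new = n r / (1 + (n − 1) r).
r_new = 4.5·0.68 / [1 + (4.5 − 1)·0.68]
r_new = 3.0600 / 3.3800 ≈ 0.9053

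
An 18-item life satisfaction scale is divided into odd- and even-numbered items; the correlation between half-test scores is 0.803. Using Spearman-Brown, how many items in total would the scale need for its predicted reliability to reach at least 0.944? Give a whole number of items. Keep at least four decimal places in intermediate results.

r_full = 2(0.803)/(1 + 0.803) = 0.8907
n = r_tgt(1 − r_full) / [r_full(1 − r_tgt)] = 0.944 × 0.1093 / (0.8907 × 0.056) ≈ 2.0686
Required items = 2.0686 × 18 = 37.23, so 38 items.

38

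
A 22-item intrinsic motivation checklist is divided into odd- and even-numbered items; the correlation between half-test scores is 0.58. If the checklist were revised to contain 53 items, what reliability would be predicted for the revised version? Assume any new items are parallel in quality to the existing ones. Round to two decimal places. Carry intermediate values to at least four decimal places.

Full-test reliability from the split-half r: r_full = 2(0.58)/(1 + 0.58) = 0.7342
Then adjust to 53 items: n = 53/22 = 2.4091
r_new = n·r_full / (1 + (n − 1)·r_full) = 1.7688 / 2.0346 ≈ 0.8694

0.87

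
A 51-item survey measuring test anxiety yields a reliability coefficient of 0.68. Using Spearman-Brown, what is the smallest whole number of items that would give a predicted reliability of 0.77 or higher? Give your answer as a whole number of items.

81

Rearranging the Spearman-Brown formula for n,
n = r_target (1 − r_old) / [ r_old (1 − r_target) ]
n = 0.77(1 − 0.68) / [0.68(1 − 0.77)]
n = 0.2464 / 0.1564 ≈ 1.5754
Items needed = n × 51 = 1.5754 × 51 ≈ 80.35 → round up to 81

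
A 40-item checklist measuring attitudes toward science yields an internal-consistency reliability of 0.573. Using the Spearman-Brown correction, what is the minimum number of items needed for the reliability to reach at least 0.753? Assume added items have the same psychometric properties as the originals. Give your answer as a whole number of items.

91

Invert Spearman-Brown to solve for n:
n = r*(1 − r) / [ r (1 − r*) ]
n = [0.753 × 0.427] / [0.573 × 0.247]
n = 0.321531 / 0.141531 ≈ 2.2718
2.2718 × 40 = 90.87 → 91 items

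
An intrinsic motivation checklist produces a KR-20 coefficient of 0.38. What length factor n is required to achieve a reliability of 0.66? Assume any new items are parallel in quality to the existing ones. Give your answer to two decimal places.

3.17

n = 0.66 × (1 − 0.38) / [ 0.38 × (1 − 0.66) ]
  = 0.4092 / 0.1292 = 3.1672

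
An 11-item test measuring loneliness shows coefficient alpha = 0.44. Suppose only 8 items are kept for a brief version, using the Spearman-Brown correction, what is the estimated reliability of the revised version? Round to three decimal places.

0.364

n = 8/11 = 0.7273
By Spearman-Brown, r_new = n r / (1 + (n − 1) r).
r_new = 0.7273·0.44 / [1 + (0.7273 − 1)·0.44]
     = 0.3200 / 0.8800 = 0.3636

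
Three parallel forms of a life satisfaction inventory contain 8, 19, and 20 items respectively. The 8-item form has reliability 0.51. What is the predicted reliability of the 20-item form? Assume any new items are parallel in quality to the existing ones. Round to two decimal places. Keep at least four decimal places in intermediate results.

0.72

The 19-item form is not needed; work directly from the 8-item form with n = 20/8 = 2.5000.
r_{20} = n·r / (1 + (n − 1)·r) = 1.2750 / 1.7650 ≈ 0.7224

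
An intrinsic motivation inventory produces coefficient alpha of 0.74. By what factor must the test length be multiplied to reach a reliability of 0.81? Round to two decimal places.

Invert Spearman-Brown to solve for n:
n = r*(1 − r) / [ r (1 − r*) ]
n = 0.81(1 − 0.74) / [0.74(1 − 0.81)]
n = 0.2106 / 0.1406 ≈ 1.4979

1.50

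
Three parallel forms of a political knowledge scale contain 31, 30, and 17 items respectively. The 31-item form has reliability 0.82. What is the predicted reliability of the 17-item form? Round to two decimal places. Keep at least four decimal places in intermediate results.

Only the ratio of lengths matters: n = 17/31 = 0.5484
r_{17} = n·r / (1 + (n − 1)·r) = 0.4497 / 0.6297 ≈ 0.7141

0.71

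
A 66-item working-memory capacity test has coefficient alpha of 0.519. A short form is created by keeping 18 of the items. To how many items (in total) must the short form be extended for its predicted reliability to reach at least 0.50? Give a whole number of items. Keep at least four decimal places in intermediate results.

62

Short-form reliability: n = 18/66 = 0.2727; r_18 = n·r/(1+(n−1)r) ≈ 0.2273
Then solve for n' with r_old = 0.2273, r_target = 0.50: n' = 0.50(1 − 0.2273)/[0.2273(1 − 0.50)] = 3.3995
Total items = 3.3995 × 18 = 61.19, rounded up to 62.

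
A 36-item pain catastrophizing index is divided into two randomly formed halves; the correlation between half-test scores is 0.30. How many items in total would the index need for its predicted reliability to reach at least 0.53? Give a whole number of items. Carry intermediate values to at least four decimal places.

48

Corrected full-test reliability: r_full = 2 × 0.30 / (1 + 0.30) ≈ 0.4615
Solve Spearman-Brown for n: n = 0.53(1 − 0.4615) / [0.4615(1 − 0.53)] = 1.3158
Items = 1.3158 × 36 ≈ 47.37 → 48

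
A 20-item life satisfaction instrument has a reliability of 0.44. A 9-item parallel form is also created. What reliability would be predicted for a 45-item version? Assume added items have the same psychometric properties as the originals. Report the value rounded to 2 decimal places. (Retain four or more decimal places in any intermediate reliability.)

0.64

Only the ratio of lengths matters: n = 45/20 = 2.2500
r_{45} = n·r / (1 + (n − 1)·r) = 0.9900 / 1.5500 ≈ 0.6387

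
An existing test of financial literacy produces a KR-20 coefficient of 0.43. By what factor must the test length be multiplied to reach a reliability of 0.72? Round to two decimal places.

3.41

n = [0.72 × 0.57] / [0.43 × 0.28]
n = 0.4104 / 0.1204 ≈ 3.4086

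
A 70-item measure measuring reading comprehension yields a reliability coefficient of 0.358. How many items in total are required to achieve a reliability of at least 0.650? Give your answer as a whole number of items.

234

Spearman-Brown solved for the length factor n:
n = r*(1 − r) / [ r (1 − r*) ]
n = 0.650(1 − 0.358) / [0.358(1 − 0.650)]
  = 0.417300 / 0.125300 = 3.3304
Items needed = n × 70 = 3.3304 × 70 ≈ 233.13 → round up to 234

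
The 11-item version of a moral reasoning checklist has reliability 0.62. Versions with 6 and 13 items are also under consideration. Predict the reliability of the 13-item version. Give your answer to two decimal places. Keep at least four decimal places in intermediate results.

0.66

The 6-item form is not needed; work directly from the 11-item form with n = 13/11 = 1.1818.
r_{13} = n·r / (1 + (n − 1)·r) = 0.7327 / 1.1127 ≈ 0.6585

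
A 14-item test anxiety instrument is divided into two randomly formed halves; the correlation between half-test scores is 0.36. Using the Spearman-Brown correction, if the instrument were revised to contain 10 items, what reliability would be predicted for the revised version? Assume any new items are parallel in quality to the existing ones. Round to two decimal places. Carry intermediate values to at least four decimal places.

0.45

Full-test reliability from the split-half r: r_full = 2(0.36)/(1 + 0.36) = 0.5294
Then adjust to 10 items: n = 10/14 = 0.7143
r_new = n·r_full / (1 + (n − 1)·r_full) = 0.3782 / 0.8488 ≈ 0.4456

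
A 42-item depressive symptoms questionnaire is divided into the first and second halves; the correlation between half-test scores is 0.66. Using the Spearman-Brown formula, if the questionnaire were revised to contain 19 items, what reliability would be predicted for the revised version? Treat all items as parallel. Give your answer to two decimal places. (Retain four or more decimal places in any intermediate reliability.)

0.64

Spearman-Brown correction (n = 2): r_full = 2·0.66/(1 + 0.66) = 0.7952
Then adjust to 19 items: n = 19/42 = 0.4524
r_new = n·r_full / (1 + (n − 1)·r_full) = 0.3597 / 0.5645 ≈ 0.6372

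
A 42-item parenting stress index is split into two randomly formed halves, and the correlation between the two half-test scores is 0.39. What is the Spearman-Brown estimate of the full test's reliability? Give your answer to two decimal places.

0.56

Apply the Spearman-Brown correction with n = 2:
r_full = 2(0.39) / (1 + 0.39)
r_full = 0.7800 / 1.3900 ≈ 0.5612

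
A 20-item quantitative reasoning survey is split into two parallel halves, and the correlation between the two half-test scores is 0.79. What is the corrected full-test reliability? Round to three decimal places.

The full test is twice the length of either half (n = 2).
r_full = 2(0.79) / (1 + 0.79)
       = 1.5800 / 1.7900 = 0.8827

0.883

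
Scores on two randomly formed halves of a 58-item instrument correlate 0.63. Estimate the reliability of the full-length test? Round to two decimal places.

0.77

r_full = 2(0.63) / (1 + 0.63)
r_full = 1.2600 / 1.6300 ≈ 0.7730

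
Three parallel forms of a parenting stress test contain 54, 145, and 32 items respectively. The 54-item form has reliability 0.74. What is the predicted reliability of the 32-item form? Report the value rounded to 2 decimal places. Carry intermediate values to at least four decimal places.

The 145-item form is not needed; work directly from the 54-item form with n = 32/54 = 0.5926.
r_{32} = n·r / (1 + (n − 1)·r) = 0.4385 / 0.6985 ≈ 0.6278

0.63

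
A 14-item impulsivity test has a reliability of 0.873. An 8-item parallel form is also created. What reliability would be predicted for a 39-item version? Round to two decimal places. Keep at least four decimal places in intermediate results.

The 8-item form is not needed; work directly from the 14-item form with n = 39/14 = 2.7857.
r_{39} = n·r / (1 + (n − 1)·r) = 2.4319 / 2.5589 ≈ 0.9504

0.95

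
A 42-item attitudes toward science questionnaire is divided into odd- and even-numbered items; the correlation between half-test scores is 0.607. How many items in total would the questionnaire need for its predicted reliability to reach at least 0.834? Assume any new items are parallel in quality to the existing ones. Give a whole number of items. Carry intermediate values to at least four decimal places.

69

Corrected full-test reliability: r_full = 2 × 0.607 / (1 + 0.607) ≈ 0.7554
Solve Spearman-Brown for n: n = 0.834(1 − 0.7554) / [0.7554(1 − 0.834)] = 1.6268
Required items = 1.6268 × 42 = 68.33, so 69 items.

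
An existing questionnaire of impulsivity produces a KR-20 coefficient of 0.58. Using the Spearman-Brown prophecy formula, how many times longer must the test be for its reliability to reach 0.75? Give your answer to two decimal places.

2.17

Invert Spearman-Brown to solve for n:
n = r_target (1 − r_old) / [ r_old (1 − r_target) ]
n = 0.75 × (1 − 0.58) / [ 0.58 × (1 − 0.75) ]
n = 0.3150 / 0.1450 ≈ 2.1724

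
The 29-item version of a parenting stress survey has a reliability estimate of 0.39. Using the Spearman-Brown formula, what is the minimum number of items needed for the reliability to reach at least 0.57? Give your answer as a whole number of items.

n = [0.57 × 0.61] / [0.39 × 0.43]
n = 0.3477 / 0.1677 ≈ 2.0733
Items needed = n × 29 = 2.0733 × 29 ≈ 60.13 → round up to 61

61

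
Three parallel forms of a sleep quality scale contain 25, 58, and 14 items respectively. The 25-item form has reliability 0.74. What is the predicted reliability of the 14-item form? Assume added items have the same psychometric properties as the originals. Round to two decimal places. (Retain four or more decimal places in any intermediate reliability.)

0.61

The 58-item form is not needed; work directly from the 25-item form with n = 14/25 = 0.5600.
r_{14} = n·r / (1 + (n − 1)·r) = 0.4144 / 0.6744 ≈ 0.6145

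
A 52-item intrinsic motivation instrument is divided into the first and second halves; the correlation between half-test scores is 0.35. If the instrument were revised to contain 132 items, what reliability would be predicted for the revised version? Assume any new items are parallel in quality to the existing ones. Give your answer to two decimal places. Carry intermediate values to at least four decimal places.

Full-test reliability from the split-half r: r_full = 2(0.35)/(1 + 0.35) = 0.5185
Then adjust to 132 items: n = 132/52 = 2.5385
r_new = n·r_full / (1 + (n − 1)·r_full) = 1.3162 / 1.7977 ≈ 0.7322

0.73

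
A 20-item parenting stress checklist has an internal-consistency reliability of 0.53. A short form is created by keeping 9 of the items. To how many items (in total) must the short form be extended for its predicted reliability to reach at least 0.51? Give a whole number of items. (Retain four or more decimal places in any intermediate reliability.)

19

First, r for the 9-item form: n = 9/20 = 0.4500, so r_9 = 0.4500·0.53/(1 + (0.4500 − 1)·0.53) = 0.3366
Then solve for n' with r_old = 0.3366, r_target = 0.51: n' = 0.51(1 − 0.3366)/[0.3366(1 − 0.51)] = 2.0513
Total items = 2.0513 × 9 = 18.46, rounded up to 19.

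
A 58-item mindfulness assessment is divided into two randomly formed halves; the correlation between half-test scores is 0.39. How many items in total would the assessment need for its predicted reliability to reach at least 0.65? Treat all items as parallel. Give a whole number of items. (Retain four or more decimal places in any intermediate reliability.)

85

Corrected full-test reliability: r_full = 2 × 0.39 / (1 + 0.39) ≈ 0.5612
n = r_tgt(1 − r_full) / [r_full(1 − r_tgt)] = 0.65 × 0.4388 / (0.5612 × 0.35) ≈ 1.4521
Required items = 1.4521 × 58 = 84.22, so 85 items.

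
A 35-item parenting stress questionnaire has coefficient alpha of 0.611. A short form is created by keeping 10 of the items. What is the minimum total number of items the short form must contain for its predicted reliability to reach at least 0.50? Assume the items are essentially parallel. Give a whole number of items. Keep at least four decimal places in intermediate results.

First, r for the 10-item form: n = 10/35 = 0.2857, so r_10 = 0.2857·0.611/(1 + (0.2857 − 1)·0.611) = 0.3097
Length factor from the short form to reach 0.50: n' = 0.50(1 − 0.3097) / [0.3097(1 − 0.50)] ≈ 2.2289
Total items = 2.2289 × 10 = 22.29, rounded up to 23.

23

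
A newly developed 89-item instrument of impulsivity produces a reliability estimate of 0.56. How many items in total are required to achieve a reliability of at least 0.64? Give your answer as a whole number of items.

Rearranging the Spearman-Brown formula for n,
n = r_target (1 − r_old) / [ r_old (1 − r_target) ]
n = 0.64 × (1 − 0.56) / [ 0.56 × (1 − 0.64) ]
n = 0.2816 / 0.2016 ≈ 1.3968
So the test needs 1.3968 × 89 ≈ 124.32 items; rounding up, 125.

125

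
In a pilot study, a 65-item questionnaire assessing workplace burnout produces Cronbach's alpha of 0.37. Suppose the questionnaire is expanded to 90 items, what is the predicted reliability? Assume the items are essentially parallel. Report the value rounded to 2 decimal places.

n = 90/65 = 1.3846
r_new = (1.3846 × 0.37) / (1 + (1.3846 − 1) × 0.37)
r_new = 0.5123 / 1.1423 ≈ 0.4485

0.45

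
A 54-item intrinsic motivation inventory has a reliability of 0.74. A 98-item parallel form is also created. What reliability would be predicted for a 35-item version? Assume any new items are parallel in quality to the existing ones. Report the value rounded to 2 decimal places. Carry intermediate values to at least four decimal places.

0.65

The 98-item form is not needed; work directly from the 54-item form with n = 35/54 = 0.6481.
r_{35} = n·r / (1 + (n − 1)·r) = 0.4796 / 0.7396 ≈ 0.6485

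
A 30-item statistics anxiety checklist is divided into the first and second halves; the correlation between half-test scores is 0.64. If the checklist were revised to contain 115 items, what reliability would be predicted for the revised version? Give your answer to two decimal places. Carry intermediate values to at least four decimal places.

Full-test reliability from the split-half r: r_full = 2(0.64)/(1 + 0.64) = 0.7805
Then adjust to 115 items: n = 115/30 = 3.8333
r_new = n·r_full / (1 + (n − 1)·r_full) = 2.9919 / 3.2114 ≈ 0.9316

0.93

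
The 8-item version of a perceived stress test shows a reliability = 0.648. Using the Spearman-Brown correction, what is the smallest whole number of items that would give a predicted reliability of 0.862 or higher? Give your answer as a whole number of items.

Rearranging the Spearman-Brown formula for n,
n = r*(1 − r) / [ r (1 − r*) ]
n = [0.862 × 0.352] / [0.648 × 0.138]
n = 0.303424 / 0.089424 ≈ 3.3931
3.3931 × 8 = 27.14 → 28 items

28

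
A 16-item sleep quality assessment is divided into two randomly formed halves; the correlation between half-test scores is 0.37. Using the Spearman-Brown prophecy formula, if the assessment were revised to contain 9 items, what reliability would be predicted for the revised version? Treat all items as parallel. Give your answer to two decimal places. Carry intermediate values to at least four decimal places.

0.40

Full-test reliability from the split-half r: r_full = 2(0.37)/(1 + 0.37) = 0.5401
Length factor from 16 to 9 items: n = 9/16 = 0.5625
r_new = n·r_full / (1 + (n − 1)·r_full) = 0.3038 / 0.7637 ≈ 0.3978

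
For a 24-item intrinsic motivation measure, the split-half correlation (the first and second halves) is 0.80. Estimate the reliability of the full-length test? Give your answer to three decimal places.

0.889

r_full = 2r_hh / (1 + r_hh) = 2 × 0.80 / (1 + 0.80)
       = 1.6000 / 1.8000 = 0.8889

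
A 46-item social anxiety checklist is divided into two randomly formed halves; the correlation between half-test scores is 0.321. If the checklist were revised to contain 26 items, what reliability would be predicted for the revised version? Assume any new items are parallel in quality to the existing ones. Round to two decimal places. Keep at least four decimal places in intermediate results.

0.35

Full-test reliability from the split-half r: r_full = 2(0.321)/(1 + 0.321) = 0.4860
Length factor from 46 to 26 items: n = 26/46 = 0.5652
r_new = n·r_full / (1 + (n − 1)·r_full) = 0.2747 / 0.7887 ≈ 0.3483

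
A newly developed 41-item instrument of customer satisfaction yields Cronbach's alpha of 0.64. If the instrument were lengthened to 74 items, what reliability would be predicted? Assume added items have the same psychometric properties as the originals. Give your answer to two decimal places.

0.76

n = 74/41 = 1.8049
Spearman-Brown: r_new = n·r / (1 + (n − 1)·r)
r_new = (1.8049 × 0.64) / (1 + (1.8049 − 1) × 0.64)
r_new = 1.1551 / 1.5151 ≈ 0.7624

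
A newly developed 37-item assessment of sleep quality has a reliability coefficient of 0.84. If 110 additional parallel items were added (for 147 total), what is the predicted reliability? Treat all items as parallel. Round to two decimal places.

Length ratio n = 147/37 = 3.973
By Spearman-Brown, r_new = n r / (1 + (n − 1) r).
r_new = (3.973 × 0.84) / (1 + (3.973 − 1) × 0.84)
r_new = 3.3373 / 3.4973 ≈ 0.9543

0.95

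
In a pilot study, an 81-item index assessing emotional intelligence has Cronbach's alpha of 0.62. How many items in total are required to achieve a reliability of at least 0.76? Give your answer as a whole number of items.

n = 0.76 × (1 − 0.62) / [ 0.62 × (1 − 0.76) ]
n = 0.2888 / 0.1488 ≈ 1.9409
Items needed = n × 81 = 1.9409 × 81 ≈ 157.21 → round up to 158

158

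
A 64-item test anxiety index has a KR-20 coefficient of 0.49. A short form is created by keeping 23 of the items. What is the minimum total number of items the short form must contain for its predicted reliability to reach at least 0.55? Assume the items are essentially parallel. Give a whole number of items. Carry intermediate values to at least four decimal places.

First, r for the 23-item form: n = 23/64 = 0.3594, so r_23 = 0.3594·0.49/(1 + (0.3594 − 1)·0.49) = 0.2567
Length factor from the short form to reach 0.55: n' = 0.55(1 − 0.2567) / [0.2567(1 − 0.55)] ≈ 3.5391
Items = 3.5391 × 23 ≈ 81.40 → 82

82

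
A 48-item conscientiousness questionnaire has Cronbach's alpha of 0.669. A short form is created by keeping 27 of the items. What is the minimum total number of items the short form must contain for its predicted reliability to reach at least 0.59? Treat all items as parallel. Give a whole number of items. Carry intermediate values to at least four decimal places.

Short-form reliability: n = 27/48 = 0.5625; r_27 = n·r/(1+(n−1)r) ≈ 0.5320
Length factor from the short form to reach 0.59: n' = 0.59(1 − 0.5320) / [0.5320(1 − 0.59)] ≈ 1.2659
Total items = 1.2659 × 27 = 34.18, rounded up to 35.

35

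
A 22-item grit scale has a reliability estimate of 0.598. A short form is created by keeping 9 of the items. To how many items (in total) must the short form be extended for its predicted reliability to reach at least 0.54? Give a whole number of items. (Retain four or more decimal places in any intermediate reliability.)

18

First, r for the 9-item form: n = 9/22 = 0.4091, so r_9 = 0.4091·0.598/(1 + (0.4091 − 1)·0.598) = 0.3783
Length factor from the short form to reach 0.54: n' = 0.54(1 − 0.3783) / [0.3783(1 − 0.54)] ≈ 1.9292
Items = 1.9292 × 9 ≈ 17.36 → 18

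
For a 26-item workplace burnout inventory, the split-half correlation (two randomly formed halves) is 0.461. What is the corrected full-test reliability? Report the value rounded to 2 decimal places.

The full test is twice the length of either half (n = 2).
r_full = 2r_hh / (1 + r_hh) = 2 × 0.461 / (1 + 0.461)
       = 0.9220 / 1.4610 = 0.6311

0.63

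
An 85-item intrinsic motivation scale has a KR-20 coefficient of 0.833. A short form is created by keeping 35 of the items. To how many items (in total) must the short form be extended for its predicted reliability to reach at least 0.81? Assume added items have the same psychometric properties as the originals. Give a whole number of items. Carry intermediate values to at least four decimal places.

Short-form reliability: n = 35/85 = 0.4118; r_35 = n·r/(1+(n−1)r) ≈ 0.6726
Then solve for n' with r_old = 0.6726, r_target = 0.81: n' = 0.81(1 − 0.6726)/[0.6726(1 − 0.81)] = 2.0752
Total items = 2.0752 × 35 = 72.63, rounded up to 73.

73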